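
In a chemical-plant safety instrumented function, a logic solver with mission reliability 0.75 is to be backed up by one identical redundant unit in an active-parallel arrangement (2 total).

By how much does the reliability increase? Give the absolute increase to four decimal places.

0.1875

R_before = 0.75
R_after = 1 − (1 − 0.75)^2 = 0.9375
ΔR = 0.9375 − 0.75 = 0.1875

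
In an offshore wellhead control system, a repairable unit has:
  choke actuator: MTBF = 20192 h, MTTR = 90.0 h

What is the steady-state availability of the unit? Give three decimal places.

0.996

A(choke actuator) = MTBF/(MTBF+MTTR) = 20192/(20192+90.0) = 0.996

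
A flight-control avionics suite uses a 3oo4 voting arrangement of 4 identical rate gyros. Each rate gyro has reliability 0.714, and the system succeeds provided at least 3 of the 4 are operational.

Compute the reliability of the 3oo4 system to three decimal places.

0.676

R = Σ_{i=3}^{4} C(4,i) p^i (1−p)^{4−i} with p = 0.714
C(4,3)·0.714^3·0.286^1 = 0.41641
C(4,4)·0.714^4·0.286^0 = 0.25989
Sum = 0.676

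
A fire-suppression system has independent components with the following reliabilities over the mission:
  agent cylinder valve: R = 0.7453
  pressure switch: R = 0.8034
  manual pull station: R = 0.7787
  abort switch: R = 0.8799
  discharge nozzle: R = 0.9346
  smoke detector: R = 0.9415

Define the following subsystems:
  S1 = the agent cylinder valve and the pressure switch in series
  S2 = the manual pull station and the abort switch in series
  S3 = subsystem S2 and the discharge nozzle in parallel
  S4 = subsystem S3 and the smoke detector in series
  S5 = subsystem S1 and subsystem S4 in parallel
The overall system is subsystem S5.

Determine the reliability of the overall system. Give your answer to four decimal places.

0.9688

Series (agent cylinder valve and pressure switch): 0.745300 × 0.803400 = 0.598774
Series (manual pull station and abort switch): 0.778700 × 0.879900 = 0.685178
Parallel ([0.685178] and discharge nozzle): 1 − (1 − 0.685178)(1 − 0.934600) = 0.979411
Series ([0.979411] and smoke detector): 0.979411 × 0.941500 = 0.922115
Parallel ([0.598774] and [0.922115]): 1 − (1 − 0.598774)(1 − 0.922115) = 0.9688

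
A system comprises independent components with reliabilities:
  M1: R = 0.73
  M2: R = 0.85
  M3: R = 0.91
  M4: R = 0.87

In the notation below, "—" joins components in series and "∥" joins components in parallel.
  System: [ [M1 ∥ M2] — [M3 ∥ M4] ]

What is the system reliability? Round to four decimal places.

0.9483

Parallel (M1 and M2): 1 − (1 − 0.730000)(1 − 0.850000) = 0.959500
Parallel (M3 and M4): 1 − (1 − 0.910000)(1 − 0.870000) = 0.988300
Series ([0.959500] and [0.988300]): 0.959500 × 0.988300 = 0.9483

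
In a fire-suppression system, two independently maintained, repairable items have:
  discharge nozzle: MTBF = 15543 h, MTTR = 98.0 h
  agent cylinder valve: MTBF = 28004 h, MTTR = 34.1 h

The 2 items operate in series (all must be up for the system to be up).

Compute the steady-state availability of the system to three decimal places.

A(discharge nozzle) = MTBF/(MTBF+MTTR) = 15543/(15543+98.0) = 0.993734
A(agent cylinder valve) = MTBF/(MTBF+MTTR) = 28004/(28004+34.1) = 0.998784
Series availability: 0.993734 × 0.998784 = 0.993

0.993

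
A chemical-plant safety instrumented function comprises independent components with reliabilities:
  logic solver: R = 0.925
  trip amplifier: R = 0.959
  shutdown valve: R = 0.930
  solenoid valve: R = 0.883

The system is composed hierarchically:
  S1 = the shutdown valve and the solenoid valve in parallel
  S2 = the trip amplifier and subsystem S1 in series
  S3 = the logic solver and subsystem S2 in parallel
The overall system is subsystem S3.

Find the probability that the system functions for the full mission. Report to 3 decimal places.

0.996

Parallel (shutdown valve and solenoid valve): 1 − (1 − 0.93000)(1 − 0.88300) = 0.99181
Series (trip amplifier and [0.99181]): 0.95900 × 0.99181 = 0.95115
Parallel (logic solver and [0.95115]): 1 − (1 − 0.92500)(1 − 0.95115) = 0.996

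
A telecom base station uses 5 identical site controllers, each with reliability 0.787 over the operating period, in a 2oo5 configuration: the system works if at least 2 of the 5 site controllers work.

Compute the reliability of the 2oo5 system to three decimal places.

R = Σ_{i=2}^{5} C(5,i) p^i (1−p)^{5−i} with p = 0.787
C(5,2)·0.787^2·0.213^3 = 0.05985
C(5,3)·0.787^3·0.213^2 = 0.22115
C(5,4)·0.787^4·0.213^1 = 0.40855
C(5,5)·0.787^5·0.213^0 = 0.30191
Sum = 0.991

0.991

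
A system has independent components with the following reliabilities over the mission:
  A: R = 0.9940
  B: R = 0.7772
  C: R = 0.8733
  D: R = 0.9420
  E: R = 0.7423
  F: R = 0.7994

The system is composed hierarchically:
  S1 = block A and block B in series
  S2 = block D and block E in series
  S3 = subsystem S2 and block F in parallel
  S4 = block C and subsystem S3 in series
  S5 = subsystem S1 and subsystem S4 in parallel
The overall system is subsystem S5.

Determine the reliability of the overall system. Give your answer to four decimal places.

Series (A and B): 0.994000 × 0.777200 = 0.772537
Series (D and E): 0.942000 × 0.742300 = 0.699247
Parallel ([0.699247] and F): 1 − (1 − 0.699247)(1 − 0.799400) = 0.939669
Series (C and [0.939669]): 0.873300 × 0.939669 = 0.820613
Parallel ([0.772537] and [0.820613]): 1 − (1 − 0.772537)(1 − 0.820613) = 0.9592

0.9592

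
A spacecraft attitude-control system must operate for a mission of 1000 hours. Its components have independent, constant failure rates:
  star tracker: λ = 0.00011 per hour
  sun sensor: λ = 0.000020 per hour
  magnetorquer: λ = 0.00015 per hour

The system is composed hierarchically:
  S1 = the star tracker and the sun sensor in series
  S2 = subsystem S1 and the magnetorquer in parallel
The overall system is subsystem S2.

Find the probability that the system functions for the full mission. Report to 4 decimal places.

R(star tracker) = exp(−0.00011 × 1000) = 0.895834
R(sun sensor) = exp(−0.000020 × 1000) = 0.980199
R(magnetorquer) = exp(−0.00015 × 1000) = 0.860708
Series (star tracker and sun sensor): 0.895834 × 0.980199 = 0.878096
Parallel ([0.878096] and magnetorquer): 1 − (1 − 0.878096)(1 − 0.860708) = 0.9830

0.9830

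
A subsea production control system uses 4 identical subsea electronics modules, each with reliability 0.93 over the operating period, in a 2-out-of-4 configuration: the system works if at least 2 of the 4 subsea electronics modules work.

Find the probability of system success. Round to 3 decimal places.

0.999

R = Σ_{i=2}^{4} C(4,i) p^i (1−p)^{4−i} with p = 0.93
C(4,2)·0.93^2·0.07^2 = 0.02543
C(4,3)·0.93^3·0.07^1 = 0.22522
C(4,4)·0.93^4·0.07^0 = 0.74805
Sum = 0.999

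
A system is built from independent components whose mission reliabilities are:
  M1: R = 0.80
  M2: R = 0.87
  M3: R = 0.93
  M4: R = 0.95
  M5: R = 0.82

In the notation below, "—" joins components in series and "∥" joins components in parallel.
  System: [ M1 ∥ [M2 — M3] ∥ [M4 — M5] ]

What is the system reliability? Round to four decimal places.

Series (M2 and M3): 0.870000 × 0.930000 = 0.809100
Series (M4 and M5): 0.950000 × 0.820000 = 0.779000
Parallel (M1, [0.809100], and [0.779000]): 1 − (1 − 0.800000)(1 − 0.809100)(1 − 0.779000) = 0.9916

0.9916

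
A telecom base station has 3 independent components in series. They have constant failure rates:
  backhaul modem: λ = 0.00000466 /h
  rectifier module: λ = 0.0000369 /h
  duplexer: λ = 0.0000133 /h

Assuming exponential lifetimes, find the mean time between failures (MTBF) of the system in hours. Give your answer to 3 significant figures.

Series of exponential components: λ_sys = Σ λ_i
λ_sys = 0.00000466 + 0.0000369 + 0.0000133 = 5.4860e-05 /h
MTBF = 1 / λ_sys = 18200 h

18200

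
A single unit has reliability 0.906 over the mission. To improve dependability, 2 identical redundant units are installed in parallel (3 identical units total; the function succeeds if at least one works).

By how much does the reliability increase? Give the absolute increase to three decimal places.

R_before = 0.906
R_after = 1 − (1 − 0.906)^3 = 0.999
ΔR = 0.999 − 0.906 = 0.093

0.093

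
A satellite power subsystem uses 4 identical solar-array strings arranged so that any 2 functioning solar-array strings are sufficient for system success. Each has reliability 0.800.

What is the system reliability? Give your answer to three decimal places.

R = Σ_{i=2}^{4} C(4,i) p^i (1−p)^{4−i} with p = 0.800
C(4,2)·0.800^2·0.200^2 = 0.15360
C(4,3)·0.800^3·0.200^1 = 0.40960
C(4,4)·0.800^4·0.200^0 = 0.40960
Sum = 0.973

0.973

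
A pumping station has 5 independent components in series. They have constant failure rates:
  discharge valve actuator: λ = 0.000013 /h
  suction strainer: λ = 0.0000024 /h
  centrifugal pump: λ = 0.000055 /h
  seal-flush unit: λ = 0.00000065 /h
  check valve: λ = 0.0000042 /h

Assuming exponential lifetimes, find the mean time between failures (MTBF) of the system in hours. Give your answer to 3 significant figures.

13300

Series of exponential components: λ_sys = Σ λ_i
λ_sys = 0.000013 + 0.0000024 + 0.000055 + 0.00000065 + 0.0000042 = 7.5250e-05 /h
MTBF = 1 / λ_sys = 13300 h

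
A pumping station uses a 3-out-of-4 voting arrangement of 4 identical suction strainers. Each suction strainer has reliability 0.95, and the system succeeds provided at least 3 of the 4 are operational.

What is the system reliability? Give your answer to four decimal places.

0.9860

R = Σ_{i=3}^{4} C(4,i) p^i (1−p)^{4−i} with p = 0.95
C(4,3)·0.95^3·0.05^1 = 0.171475
C(4,4)·0.95^4·0.05^0 = 0.814506
Sum = 0.9860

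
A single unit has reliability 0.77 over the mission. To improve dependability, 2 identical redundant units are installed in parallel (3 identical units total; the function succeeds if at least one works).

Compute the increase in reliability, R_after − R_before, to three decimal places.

0.218

R_before = 0.77
R_after = 1 − (1 − 0.77)^3 = 0.988
ΔR = 0.988 − 0.77 = 0.218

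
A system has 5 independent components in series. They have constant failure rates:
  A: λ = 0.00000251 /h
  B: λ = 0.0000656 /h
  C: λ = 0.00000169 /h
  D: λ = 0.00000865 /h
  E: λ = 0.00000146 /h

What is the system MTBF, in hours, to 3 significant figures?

Series of exponential components: λ_sys = Σ λ_i
λ_sys = 0.00000251 + 0.0000656 + 0.00000169 + 0.00000865 + 0.00000146 = 7.9910e-05 /h
MTBF = 1 / λ_sys = 12500 h

12500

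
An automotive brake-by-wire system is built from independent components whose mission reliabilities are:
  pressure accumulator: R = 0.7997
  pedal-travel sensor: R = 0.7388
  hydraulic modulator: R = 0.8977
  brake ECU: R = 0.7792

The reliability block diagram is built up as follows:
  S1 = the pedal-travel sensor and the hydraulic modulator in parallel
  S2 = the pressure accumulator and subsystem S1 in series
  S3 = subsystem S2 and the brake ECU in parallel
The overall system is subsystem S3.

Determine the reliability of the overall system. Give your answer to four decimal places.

0.9511

Parallel (pedal-travel sensor and hydraulic modulator): 1 − (1 − 0.738800)(1 − 0.897700) = 0.973279
Series (pressure accumulator and [0.973279]): 0.799700 × 0.973279 = 0.778331
Parallel ([0.778331] and brake ECU): 1 − (1 − 0.778331)(1 − 0.779200) = 0.9511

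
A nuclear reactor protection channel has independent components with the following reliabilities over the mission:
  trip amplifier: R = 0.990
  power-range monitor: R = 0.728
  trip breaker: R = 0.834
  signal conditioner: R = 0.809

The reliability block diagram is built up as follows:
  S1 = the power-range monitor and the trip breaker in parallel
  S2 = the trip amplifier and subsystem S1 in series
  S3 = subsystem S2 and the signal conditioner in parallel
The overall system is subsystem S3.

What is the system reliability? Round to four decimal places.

Parallel (power-range monitor and trip breaker): 1 − (1 − 0.728000)(1 − 0.834000) = 0.954848
Series (trip amplifier and [0.954848]): 0.990000 × 0.954848 = 0.945300
Parallel ([0.945300] and signal conditioner): 1 − (1 − 0.945300)(1 − 0.809000) = 0.9896

0.9896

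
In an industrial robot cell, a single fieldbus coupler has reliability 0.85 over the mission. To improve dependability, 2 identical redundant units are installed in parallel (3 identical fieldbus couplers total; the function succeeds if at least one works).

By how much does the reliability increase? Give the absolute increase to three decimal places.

R_before = 0.85
R_after = 1 − (1 − 0.85)^3 = 0.997
ΔR = 0.997 − 0.85 = 0.147

0.147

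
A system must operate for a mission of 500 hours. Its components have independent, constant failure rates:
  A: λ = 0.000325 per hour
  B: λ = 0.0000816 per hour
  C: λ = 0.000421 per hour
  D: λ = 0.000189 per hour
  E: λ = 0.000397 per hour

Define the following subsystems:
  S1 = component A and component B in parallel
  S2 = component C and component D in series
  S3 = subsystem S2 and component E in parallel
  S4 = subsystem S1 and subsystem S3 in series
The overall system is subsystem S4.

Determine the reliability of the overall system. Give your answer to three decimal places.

R(A) = exp(−0.000325 × 500) = 0.85002
R(B) = exp(−0.0000816 × 500) = 0.96002
R(C) = exp(−0.000421 × 500) = 0.81018
R(D) = exp(−0.000189 × 500) = 0.90983
R(E) = exp(−0.000397 × 500) = 0.81996
Parallel (A and B): 1 − (1 − 0.85002)(1 − 0.96002) = 0.99400
Series (C and D): 0.81018 × 0.90983 = 0.73713
Parallel ([0.73713] and E): 1 − (1 − 0.73713)(1 − 0.81996) = 0.95267
Series ([0.99400] and [0.95267]): 0.99400 × 0.95267 = 0.947

0.947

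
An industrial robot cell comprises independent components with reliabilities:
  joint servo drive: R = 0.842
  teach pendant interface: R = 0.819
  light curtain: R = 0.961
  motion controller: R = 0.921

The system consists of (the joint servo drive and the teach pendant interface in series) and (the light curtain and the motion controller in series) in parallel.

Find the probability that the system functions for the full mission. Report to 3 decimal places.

0.964

Series (joint servo drive and teach pendant interface): 0.84200 × 0.81900 = 0.68960
Series (light curtain and motion controller): 0.96100 × 0.92100 = 0.88508
Parallel ([0.68960] and [0.88508]): 1 − (1 − 0.68960)(1 − 0.88508) = 0.964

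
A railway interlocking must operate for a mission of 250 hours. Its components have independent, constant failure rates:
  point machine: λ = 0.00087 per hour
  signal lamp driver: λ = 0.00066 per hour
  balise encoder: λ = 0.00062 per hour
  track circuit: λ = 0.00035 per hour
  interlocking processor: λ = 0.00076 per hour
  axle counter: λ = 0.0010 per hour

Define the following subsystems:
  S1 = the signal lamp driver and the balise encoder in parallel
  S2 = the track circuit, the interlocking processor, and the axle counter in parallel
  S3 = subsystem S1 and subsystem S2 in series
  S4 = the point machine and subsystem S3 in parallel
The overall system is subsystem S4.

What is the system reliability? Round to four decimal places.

R(point machine) = exp(−0.00087 × 250) = 0.804528
R(signal lamp driver) = exp(−0.00066 × 250) = 0.847894
R(balise encoder) = exp(−0.00062 × 250) = 0.856415
R(track circuit) = exp(−0.00035 × 250) = 0.916219
R(interlocking processor) = exp(−0.00076 × 250) = 0.826959
R(axle counter) = exp(−0.0010 × 250) = 0.778801
Parallel (signal lamp driver and balise encoder): 1 − (1 − 0.847894)(1 − 0.856415) = 0.978160
Parallel (track circuit, interlocking processor, and axle counter): 1 − (1 − 0.916219)(1 − 0.826959)(1 − 0.778801) = 0.996793
Series ([0.978160] and [0.996793]): 0.978160 × 0.996793 = 0.975023
Parallel (point machine and [0.975023]): 1 − (1 − 0.804528)(1 − 0.975023) = 0.9951

0.9951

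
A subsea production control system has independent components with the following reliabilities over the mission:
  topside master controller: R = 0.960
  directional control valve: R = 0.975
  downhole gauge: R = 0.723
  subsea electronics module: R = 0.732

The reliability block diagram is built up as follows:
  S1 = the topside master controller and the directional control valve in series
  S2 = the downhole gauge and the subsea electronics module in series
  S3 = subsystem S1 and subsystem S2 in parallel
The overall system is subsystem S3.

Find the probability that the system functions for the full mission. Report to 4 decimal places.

0.9699

Series (topside master controller and directional control valve): 0.960000 × 0.975000 = 0.936000
Series (downhole gauge and subsea electronics module): 0.723000 × 0.732000 = 0.529236
Parallel ([0.936000] and [0.529236]): 1 − (1 − 0.936000)(1 − 0.529236) = 0.9699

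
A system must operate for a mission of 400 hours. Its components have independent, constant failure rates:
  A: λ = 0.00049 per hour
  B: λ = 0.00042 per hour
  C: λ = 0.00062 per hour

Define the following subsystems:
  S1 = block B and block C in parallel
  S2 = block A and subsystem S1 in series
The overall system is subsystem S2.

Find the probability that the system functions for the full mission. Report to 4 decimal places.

R(A) = exp(−0.00049 × 400) = 0.822012
R(B) = exp(−0.00042 × 400) = 0.845354
R(C) = exp(−0.00062 × 400) = 0.780360
Parallel (B and C): 1 − (1 − 0.845354)(1 − 0.780360) = 0.966034
Series (A and [0.966034]): 0.822012 × 0.966034 = 0.7941

0.7941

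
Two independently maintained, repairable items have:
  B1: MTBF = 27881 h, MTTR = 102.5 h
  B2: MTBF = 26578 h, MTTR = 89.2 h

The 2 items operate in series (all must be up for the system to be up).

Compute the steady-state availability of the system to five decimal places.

A(B1) = MTBF/(MTBF+MTTR) = 27881/(27881+102.5) = 0.996337
A(B2) = MTBF/(MTBF+MTTR) = 26578/(26578+89.2) = 0.996655
Series availability: 0.996337 × 0.996655 = 0.99300

0.99300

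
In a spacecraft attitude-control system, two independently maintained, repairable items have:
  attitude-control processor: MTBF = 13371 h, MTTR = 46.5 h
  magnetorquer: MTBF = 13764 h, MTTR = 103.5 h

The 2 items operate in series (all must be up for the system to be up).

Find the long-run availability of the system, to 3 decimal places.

A(attitude-control processor) = MTBF/(MTBF+MTTR) = 13371/(13371+46.5) = 0.996534
A(magnetorquer) = MTBF/(MTBF+MTTR) = 13764/(13764+103.5) = 0.992537
Series availability: 0.996534 × 0.992537 = 0.989

0.989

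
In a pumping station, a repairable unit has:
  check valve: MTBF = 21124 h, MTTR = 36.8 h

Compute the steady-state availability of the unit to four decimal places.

0.9983

A(check valve) = MTBF/(MTBF+MTTR) = 21124/(21124+36.8) = 0.9983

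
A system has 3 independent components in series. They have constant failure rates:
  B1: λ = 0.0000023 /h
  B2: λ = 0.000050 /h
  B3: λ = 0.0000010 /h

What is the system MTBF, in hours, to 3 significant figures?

Series of exponential components: λ_sys = Σ λ_i
λ_sys = 0.0000023 + 0.000050 + 0.0000010 = 5.3300e-05 /h
MTBF = 1 / λ_sys = 18800 h

18800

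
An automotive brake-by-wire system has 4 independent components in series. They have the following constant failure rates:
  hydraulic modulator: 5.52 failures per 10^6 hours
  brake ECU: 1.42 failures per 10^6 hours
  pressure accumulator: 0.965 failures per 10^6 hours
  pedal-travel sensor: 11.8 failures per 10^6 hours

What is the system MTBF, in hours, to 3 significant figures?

Series of exponential components: λ_sys = Σ λ_i
λ_sys = 0.00000552 + 0.00000142 + 0.000000965 + 0.0000118 = 1.9705e-05 /h
MTBF = 1 / λ_sys = 50700 h

50700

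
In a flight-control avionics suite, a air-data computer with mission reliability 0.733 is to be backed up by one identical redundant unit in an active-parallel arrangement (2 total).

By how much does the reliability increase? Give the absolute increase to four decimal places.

0.1957

R_before = 0.733
R_after = 1 − (1 − 0.733)^2 = 0.9287
ΔR = 0.9287 − 0.733 = 0.1957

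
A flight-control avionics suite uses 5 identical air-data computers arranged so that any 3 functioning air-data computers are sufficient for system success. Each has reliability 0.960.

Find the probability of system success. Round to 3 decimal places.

0.999

R = Σ_{i=3}^{5} C(5,i) p^i (1−p)^{5−i} with p = 0.960
C(5,3)·0.960^3·0.040^2 = 0.01416
C(5,4)·0.960^4·0.040^1 = 0.16987
C(5,5)·0.960^5·0.040^0 = 0.81537
Sum = 0.999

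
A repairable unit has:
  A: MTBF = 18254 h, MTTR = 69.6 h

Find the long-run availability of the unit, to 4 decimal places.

A(A) = MTBF/(MTBF+MTTR) = 18254/(18254+69.6) = 0.9962

0.9962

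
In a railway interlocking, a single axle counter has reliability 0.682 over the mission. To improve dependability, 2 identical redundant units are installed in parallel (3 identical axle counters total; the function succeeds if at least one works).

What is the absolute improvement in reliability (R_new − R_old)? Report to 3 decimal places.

0.286

R_before = 0.682
R_after = 1 − (1 − 0.682)^3 = 0.968
ΔR = 0.968 − 0.682 = 0.286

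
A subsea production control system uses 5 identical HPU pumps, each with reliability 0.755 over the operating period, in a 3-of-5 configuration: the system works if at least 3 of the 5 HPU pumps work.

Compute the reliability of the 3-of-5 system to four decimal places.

0.9017

R = Σ_{i=3}^{5} C(5,i) p^i (1−p)^{5−i} with p = 0.755
C(5,3)·0.755^3·0.245^2 = 0.258329
C(5,4)·0.755^4·0.245^1 = 0.398037
C(5,5)·0.755^5·0.245^0 = 0.245321
Sum = 0.9017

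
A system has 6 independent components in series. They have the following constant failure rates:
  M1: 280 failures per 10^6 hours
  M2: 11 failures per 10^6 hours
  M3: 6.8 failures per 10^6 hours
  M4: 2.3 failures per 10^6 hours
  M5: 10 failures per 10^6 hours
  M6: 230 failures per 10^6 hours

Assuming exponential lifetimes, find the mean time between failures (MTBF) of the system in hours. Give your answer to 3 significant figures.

1850

Series of exponential components: λ_sys = Σ λ_i
λ_sys = 0.00028 + 0.000011 + 0.0000068 + 0.0000023 + 0.000010 + 0.00023 = 5.4010e-04 /h
MTBF = 1 / λ_sys = 1850 h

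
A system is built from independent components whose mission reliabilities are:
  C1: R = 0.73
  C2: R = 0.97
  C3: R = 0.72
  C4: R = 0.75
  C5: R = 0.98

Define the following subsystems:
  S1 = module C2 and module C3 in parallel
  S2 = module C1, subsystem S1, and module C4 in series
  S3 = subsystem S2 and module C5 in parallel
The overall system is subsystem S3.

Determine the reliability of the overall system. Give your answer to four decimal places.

0.9909

Parallel (C2 and C3): 1 − (1 − 0.970000)(1 − 0.720000) = 0.991600
Series (C1, [0.991600], and C4): 0.730000 × 0.991600 × 0.750000 = 0.542901
Parallel ([0.542901] and C5): 1 − (1 − 0.542901)(1 − 0.980000) = 0.9909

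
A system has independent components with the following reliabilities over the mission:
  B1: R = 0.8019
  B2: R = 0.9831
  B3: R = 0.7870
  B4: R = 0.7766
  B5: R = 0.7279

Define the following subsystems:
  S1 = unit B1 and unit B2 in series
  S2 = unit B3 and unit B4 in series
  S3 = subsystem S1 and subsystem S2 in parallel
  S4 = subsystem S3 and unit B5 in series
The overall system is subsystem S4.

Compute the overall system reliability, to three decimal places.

Series (B1 and B2): 0.80190 × 0.98310 = 0.78835
Series (B3 and B4): 0.78700 × 0.77660 = 0.61118
Parallel ([0.78835] and [0.61118]): 1 − (1 − 0.78835)(1 − 0.61118) = 0.91771
Series ([0.91771] and B5): 0.91771 × 0.72790 = 0.668

0.668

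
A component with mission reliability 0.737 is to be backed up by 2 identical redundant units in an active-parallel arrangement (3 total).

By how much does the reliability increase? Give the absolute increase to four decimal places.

0.2448

R_before = 0.737
R_after = 1 − (1 − 0.737)^3 = 0.9818
ΔR = 0.9818 − 0.737 = 0.2448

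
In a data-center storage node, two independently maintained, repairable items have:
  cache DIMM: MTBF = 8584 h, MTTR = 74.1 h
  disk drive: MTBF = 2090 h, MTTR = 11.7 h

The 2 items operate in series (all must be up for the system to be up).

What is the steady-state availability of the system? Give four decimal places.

A(cache DIMM) = MTBF/(MTBF+MTTR) = 8584/(8584+74.1) = 0.991442
A(disk drive) = MTBF/(MTBF+MTTR) = 2090/(2090+11.7) = 0.994433
Series availability: 0.991442 × 0.994433 = 0.9859

0.9859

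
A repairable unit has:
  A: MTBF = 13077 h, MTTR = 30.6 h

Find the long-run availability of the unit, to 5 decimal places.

0.99767

A(A) = MTBF/(MTBF+MTTR) = 13077/(13077+30.6) = 0.99767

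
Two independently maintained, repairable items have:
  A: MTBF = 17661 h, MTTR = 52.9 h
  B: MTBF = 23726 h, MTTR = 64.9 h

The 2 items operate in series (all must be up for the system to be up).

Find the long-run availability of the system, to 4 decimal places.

0.9943

A(A) = MTBF/(MTBF+MTTR) = 17661/(17661+52.9) = 0.997014
A(B) = MTBF/(MTBF+MTTR) = 23726/(23726+64.9) = 0.997272
Series availability: 0.997014 × 0.997272 = 0.9943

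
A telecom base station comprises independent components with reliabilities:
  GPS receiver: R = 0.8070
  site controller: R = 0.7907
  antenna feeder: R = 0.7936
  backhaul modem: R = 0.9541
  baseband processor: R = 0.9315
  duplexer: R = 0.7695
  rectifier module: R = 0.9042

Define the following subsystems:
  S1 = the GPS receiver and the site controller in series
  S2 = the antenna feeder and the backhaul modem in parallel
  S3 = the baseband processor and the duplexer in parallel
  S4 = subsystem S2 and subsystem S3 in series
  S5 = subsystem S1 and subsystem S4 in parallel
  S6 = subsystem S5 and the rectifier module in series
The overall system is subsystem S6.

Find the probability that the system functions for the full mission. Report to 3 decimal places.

Series (GPS receiver and site controller): 0.80700 × 0.79070 = 0.63809
Parallel (antenna feeder and backhaul modem): 1 − (1 − 0.79360)(1 − 0.95410) = 0.99053
Parallel (baseband processor and duplexer): 1 − (1 − 0.93150)(1 − 0.76950) = 0.98421
Series ([0.99053] and [0.98421]): 0.99053 × 0.98421 = 0.97489
Parallel ([0.63809] and [0.97489]): 1 − (1 − 0.63809)(1 − 0.97489) = 0.99091
Series ([0.99091] and rectifier module): 0.99091 × 0.90420 = 0.896

0.896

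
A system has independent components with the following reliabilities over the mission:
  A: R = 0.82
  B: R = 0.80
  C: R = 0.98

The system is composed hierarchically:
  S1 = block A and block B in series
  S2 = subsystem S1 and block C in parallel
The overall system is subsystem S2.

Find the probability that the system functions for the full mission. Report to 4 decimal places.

0.9931

Series (A and B): 0.820000 × 0.800000 = 0.656000
Parallel ([0.656000] and C): 1 − (1 − 0.656000)(1 − 0.980000) = 0.9931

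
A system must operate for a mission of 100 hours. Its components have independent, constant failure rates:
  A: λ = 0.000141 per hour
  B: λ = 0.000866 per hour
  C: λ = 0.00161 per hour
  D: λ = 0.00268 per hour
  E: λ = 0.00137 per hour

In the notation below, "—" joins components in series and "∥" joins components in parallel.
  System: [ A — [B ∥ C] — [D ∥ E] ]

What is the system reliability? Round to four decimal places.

0.9445

R(A) = exp(−0.000141 × 100) = 0.985999
R(B) = exp(−0.000866 × 100) = 0.917044
R(C) = exp(−0.00161 × 100) = 0.851292
R(D) = exp(−0.00268 × 100) = 0.764908
R(E) = exp(−0.00137 × 100) = 0.871970
Parallel (B and C): 1 − (1 − 0.917044)(1 − 0.851292) = 0.987664
Parallel (D and E): 1 − (1 − 0.764908)(1 − 0.871970) = 0.969901
Series (A, [0.987664], and [0.969901]): 0.985999 × 0.987664 × 0.969901 = 0.9445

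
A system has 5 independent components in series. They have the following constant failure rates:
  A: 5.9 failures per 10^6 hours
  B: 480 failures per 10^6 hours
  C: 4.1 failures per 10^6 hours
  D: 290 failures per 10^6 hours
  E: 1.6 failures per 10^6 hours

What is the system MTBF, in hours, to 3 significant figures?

Series of exponential components: λ_sys = Σ λ_i
λ_sys = 0.0000059 + 0.00048 + 0.0000041 + 0.00029 + 0.0000016 = 7.8160e-04 /h
MTBF = 1 / λ_sys = 1280 h

1280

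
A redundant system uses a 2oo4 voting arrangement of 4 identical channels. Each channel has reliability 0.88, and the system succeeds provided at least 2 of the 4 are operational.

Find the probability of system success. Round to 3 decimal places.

0.994

R = Σ_{i=2}^{4} C(4,i) p^i (1−p)^{4−i} with p = 0.88
C(4,2)·0.88^2·0.12^2 = 0.06691
C(4,3)·0.88^3·0.12^1 = 0.32711
C(4,4)·0.88^4·0.12^0 = 0.59970
Sum = 0.994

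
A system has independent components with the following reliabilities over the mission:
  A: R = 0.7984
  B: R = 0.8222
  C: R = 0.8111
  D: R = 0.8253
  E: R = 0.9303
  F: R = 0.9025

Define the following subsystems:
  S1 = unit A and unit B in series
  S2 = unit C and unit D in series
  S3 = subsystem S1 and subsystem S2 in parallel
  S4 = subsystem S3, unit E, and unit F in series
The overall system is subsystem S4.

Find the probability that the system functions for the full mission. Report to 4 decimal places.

0.7442

Series (A and B): 0.798400 × 0.822200 = 0.656444
Series (C and D): 0.811100 × 0.825300 = 0.669401
Parallel ([0.656444] and [0.669401]): 1 − (1 − 0.656444)(1 − 0.669401) = 0.886421
Series ([0.886421], E, and F): 0.886421 × 0.930300 × 0.902500 = 0.7442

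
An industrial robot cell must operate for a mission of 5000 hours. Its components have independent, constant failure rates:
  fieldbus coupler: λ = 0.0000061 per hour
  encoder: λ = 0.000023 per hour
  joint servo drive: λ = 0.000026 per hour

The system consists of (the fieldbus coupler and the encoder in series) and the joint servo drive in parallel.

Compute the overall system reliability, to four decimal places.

R(fieldbus coupler) = exp(−0.0000061 × 5000) = 0.969960
R(encoder) = exp(−0.000023 × 5000) = 0.891366
R(joint servo drive) = exp(−0.000026 × 5000) = 0.878095
Series (fieldbus coupler and encoder): 0.969960 × 0.891366 = 0.864589
Parallel ([0.864589] and joint servo drive): 1 − (1 − 0.864589)(1 − 0.878095) = 0.9835

0.9835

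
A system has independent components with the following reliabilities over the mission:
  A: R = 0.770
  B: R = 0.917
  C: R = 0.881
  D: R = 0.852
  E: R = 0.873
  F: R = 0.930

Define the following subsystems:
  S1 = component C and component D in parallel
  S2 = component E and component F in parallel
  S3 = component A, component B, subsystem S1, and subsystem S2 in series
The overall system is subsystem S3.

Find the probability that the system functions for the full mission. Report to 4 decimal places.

Parallel (C and D): 1 − (1 − 0.881000)(1 − 0.852000) = 0.982388
Parallel (E and F): 1 − (1 − 0.873000)(1 − 0.930000) = 0.991110
Series (A, B, [0.982388], and [0.991110]): 0.770000 × 0.917000 × 0.982388 × 0.991110 = 0.6875

0.6875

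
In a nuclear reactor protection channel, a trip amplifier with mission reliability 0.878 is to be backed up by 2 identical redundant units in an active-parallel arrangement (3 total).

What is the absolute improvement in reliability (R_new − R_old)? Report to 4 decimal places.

0.1202

R_before = 0.878
R_after = 1 − (1 − 0.878)^3 = 0.9982
ΔR = 0.9982 − 0.878 = 0.1202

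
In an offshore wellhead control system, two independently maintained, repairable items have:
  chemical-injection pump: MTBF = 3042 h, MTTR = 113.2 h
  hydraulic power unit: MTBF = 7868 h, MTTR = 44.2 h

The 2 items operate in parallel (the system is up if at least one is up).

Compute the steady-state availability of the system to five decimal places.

A(chemical-injection pump) = MTBF/(MTBF+MTTR) = 3042/(3042+113.2) = 0.964123
A(hydraulic power unit) = MTBF/(MTBF+MTTR) = 7868/(7868+44.2) = 0.994414
Parallel availability: 1 − (1 − 0.964123)(1 − 0.994414) = 0.99980

0.99980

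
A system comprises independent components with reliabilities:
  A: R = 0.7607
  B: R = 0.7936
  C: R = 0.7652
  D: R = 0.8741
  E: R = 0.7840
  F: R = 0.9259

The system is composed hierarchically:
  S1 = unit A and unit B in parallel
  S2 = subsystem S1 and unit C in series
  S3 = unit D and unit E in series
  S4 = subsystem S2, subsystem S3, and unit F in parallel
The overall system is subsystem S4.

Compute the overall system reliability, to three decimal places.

Parallel (A and B): 1 − (1 − 0.76070)(1 − 0.79360) = 0.95061
Series ([0.95061] and C): 0.95061 × 0.76520 = 0.72741
Series (D and E): 0.87410 × 0.78400 = 0.68529
Parallel ([0.72741], [0.68529], and F): 1 − (1 − 0.72741)(1 − 0.68529)(1 − 0.92590) = 0.994

0.994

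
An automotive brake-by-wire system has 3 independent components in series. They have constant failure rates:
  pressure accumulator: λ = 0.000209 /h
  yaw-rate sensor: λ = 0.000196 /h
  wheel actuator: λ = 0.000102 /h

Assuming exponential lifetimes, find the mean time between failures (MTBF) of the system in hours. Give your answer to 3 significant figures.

Series of exponential components: λ_sys = Σ λ_i
λ_sys = 0.000209 + 0.000196 + 0.000102 = 5.0700e-04 /h
MTBF = 1 / λ_sys = 1970 h

1970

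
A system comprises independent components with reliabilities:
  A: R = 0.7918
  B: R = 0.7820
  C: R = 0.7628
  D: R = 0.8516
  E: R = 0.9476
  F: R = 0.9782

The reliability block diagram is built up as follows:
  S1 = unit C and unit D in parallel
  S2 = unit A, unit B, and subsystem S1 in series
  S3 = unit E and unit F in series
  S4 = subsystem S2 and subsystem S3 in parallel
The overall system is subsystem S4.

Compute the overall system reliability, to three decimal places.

Parallel (C and D): 1 − (1 − 0.76280)(1 − 0.85160) = 0.96480
Series (A, B, and [0.96480]): 0.79180 × 0.78200 × 0.96480 = 0.59739
Series (E and F): 0.94760 × 0.97820 = 0.92694
Parallel ([0.59739] and [0.92694]): 1 − (1 − 0.59739)(1 − 0.92694) = 0.971

0.971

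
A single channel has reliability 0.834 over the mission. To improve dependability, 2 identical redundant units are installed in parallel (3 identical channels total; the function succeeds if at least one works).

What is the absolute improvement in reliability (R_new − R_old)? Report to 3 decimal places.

R_before = 0.834
R_after = 1 − (1 − 0.834)^3 = 0.995
ΔR = 0.995 − 0.834 = 0.161

0.161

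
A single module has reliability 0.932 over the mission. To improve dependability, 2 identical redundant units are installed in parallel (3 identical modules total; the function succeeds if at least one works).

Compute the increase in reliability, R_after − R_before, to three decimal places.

R_before = 0.932
R_after = 1 − (1 − 0.932)^3 = 1.000
ΔR = 1.000 − 0.932 = 0.068

0.068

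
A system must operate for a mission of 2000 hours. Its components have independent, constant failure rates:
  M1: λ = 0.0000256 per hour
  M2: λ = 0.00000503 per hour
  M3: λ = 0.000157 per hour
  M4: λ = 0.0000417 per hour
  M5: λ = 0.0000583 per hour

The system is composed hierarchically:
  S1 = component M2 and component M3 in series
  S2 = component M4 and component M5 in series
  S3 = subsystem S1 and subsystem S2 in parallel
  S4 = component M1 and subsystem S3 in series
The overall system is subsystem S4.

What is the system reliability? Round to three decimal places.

0.902

R(M1) = exp(−0.0000256 × 2000) = 0.95009
R(M2) = exp(−0.00000503 × 2000) = 0.98999
R(M3) = exp(−0.000157 × 2000) = 0.73052
R(M4) = exp(−0.0000417 × 2000) = 0.91998
R(M5) = exp(−0.0000583 × 2000) = 0.88994
Series (M2 and M3): 0.98999 × 0.73052 = 0.72321
Series (M4 and M5): 0.91998 × 0.88994 = 0.81873
Parallel ([0.72321] and [0.81873]): 1 − (1 − 0.72321)(1 − 0.81873) = 0.94983
Series (M1 and [0.94983]): 0.95009 × 0.94983 = 0.902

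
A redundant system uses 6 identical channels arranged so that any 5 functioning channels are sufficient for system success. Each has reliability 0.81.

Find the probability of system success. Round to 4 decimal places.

R = Σ_{i=5}^{6} C(6,i) p^i (1−p)^{6−i} with p = 0.81
C(6,5)·0.81^5·0.19^1 = 0.397493
C(6,6)·0.81^6·0.19^0 = 0.282430
Sum = 0.6799

0.6799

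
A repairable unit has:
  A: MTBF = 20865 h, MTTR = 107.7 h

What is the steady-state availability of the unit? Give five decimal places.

A(A) = MTBF/(MTBF+MTTR) = 20865/(20865+107.7) = 0.99486

0.99486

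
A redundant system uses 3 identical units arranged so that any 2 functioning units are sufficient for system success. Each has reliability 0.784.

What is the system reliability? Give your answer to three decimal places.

0.880

R = Σ_{i=2}^{3} C(3,i) p^i (1−p)^{3−i} with p = 0.784
C(3,2)·0.784^2·0.216^1 = 0.39830
C(3,3)·0.784^3·0.216^0 = 0.48189
Sum = 0.880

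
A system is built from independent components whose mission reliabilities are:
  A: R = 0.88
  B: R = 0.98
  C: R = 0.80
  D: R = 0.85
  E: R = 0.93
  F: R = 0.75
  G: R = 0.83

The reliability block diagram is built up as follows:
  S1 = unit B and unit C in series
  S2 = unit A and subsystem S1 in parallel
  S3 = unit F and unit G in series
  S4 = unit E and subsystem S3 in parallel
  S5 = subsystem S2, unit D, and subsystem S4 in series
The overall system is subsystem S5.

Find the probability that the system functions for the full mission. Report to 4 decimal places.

0.8061

Series (B and C): 0.980000 × 0.800000 = 0.784000
Parallel (A and [0.784000]): 1 − (1 − 0.880000)(1 − 0.784000) = 0.974080
Series (F and G): 0.750000 × 0.830000 = 0.622500
Parallel (E and [0.622500]): 1 − (1 − 0.930000)(1 − 0.622500) = 0.973575
Series ([0.974080], D, and [0.973575]): 0.974080 × 0.850000 × 0.973575 = 0.8061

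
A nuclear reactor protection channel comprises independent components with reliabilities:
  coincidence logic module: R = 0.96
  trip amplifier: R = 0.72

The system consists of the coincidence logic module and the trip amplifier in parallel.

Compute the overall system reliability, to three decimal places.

0.989

Parallel (coincidence logic module and trip amplifier): 1 − (1 − 0.96000)(1 − 0.72000) = 0.989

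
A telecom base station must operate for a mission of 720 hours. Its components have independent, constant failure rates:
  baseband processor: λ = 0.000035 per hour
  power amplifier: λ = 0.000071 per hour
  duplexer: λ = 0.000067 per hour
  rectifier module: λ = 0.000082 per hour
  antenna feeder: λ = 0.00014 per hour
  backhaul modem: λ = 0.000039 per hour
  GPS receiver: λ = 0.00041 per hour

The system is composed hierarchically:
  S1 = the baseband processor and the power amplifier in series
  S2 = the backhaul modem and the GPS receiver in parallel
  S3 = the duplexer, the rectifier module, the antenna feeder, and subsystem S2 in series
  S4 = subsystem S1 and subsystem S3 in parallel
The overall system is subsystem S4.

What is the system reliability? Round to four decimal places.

R(baseband processor) = exp(−0.000035 × 720) = 0.975115
R(power amplifier) = exp(−0.000071 × 720) = 0.950165
R(duplexer) = exp(−0.000067 × 720) = 0.952905
R(rectifier module) = exp(−0.000082 × 720) = 0.942669
R(antenna feeder) = exp(−0.00014 × 720) = 0.904114
R(backhaul modem) = exp(−0.000039 × 720) = 0.972311
R(GPS receiver) = exp(−0.00041 × 720) = 0.744383
Series (baseband processor and power amplifier): 0.975115 × 0.950165 = 0.926520
Parallel (backhaul modem and GPS receiver): 1 − (1 − 0.972311)(1 − 0.744383) = 0.992922
Series (duplexer, rectifier module, antenna feeder, and [0.992922]): 0.952905 × 0.942669 × 0.904114 × 0.992922 = 0.806394
Parallel ([0.926520] and [0.806394]): 1 − (1 − 0.926520)(1 − 0.806394) = 0.9858

0.9858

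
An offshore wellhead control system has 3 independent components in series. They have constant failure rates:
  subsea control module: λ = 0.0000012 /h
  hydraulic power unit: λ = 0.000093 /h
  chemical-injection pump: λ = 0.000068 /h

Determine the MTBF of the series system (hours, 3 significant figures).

Series of exponential components: λ_sys = Σ λ_i
λ_sys = 0.0000012 + 0.000093 + 0.000068 = 1.6220e-04 /h
MTBF = 1 / λ_sys = 6170 h

6170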